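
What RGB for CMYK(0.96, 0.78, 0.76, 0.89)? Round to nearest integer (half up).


R = 255 × (1-C) × (1-K) = 255 × 0.04 × 0.11 = 1.122 → 1
G = 255 × (1-M) × (1-K) = 255 × 0.22 × 0.11 = 6.171 → 6
B = 255 × (1-Y) × (1-K) = 255 × 0.24 × 0.11 = 6.732 → 7
= RGB(1, 6, 7)


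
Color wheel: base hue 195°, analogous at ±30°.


Base hue: 195°
Left analog: (195 - 30) mod 360 = 165°
Right analog: (195 + 30) mod 360 = 225°
Analogous hues = 165° and 225°


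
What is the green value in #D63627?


Color: #D63627
R = D6 = 214
G = 36 = 54
B = 27 = 39
Green = 54


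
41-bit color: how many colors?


Colors = 2^bits = 2^41
= 2,199,023,255,552 colors


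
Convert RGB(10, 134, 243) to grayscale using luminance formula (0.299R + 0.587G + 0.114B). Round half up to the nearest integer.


Gray = 0.299×R + 0.587×G + 0.114×B
Gray = 0.299×10 + 0.587×134 + 0.114×243
Gray = 2.990 + 78.658 + 27.702
Gray = 109.350 → round half up → 109
Gray = 109


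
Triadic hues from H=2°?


Triadic: equally spaced at 120° intervals
H1 = 2°
H2 = (2 + 120) mod 360 = 122°
H3 = (2 + 240) mod 360 = 242°
Triadic = 2°, 122°, 242°


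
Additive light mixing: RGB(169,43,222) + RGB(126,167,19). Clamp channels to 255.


Additive: each channel = min(255, C₁+C₂)
R: 169+126 = 295 → 255
G: 43+167 = 210 → 210
B: 222+19 = 241 → 241
= RGB(255, 210, 241)


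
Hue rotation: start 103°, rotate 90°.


New hue = (H + rotation) mod 360
New hue = (103 + 90) mod 360
= 193 mod 360
= 193°


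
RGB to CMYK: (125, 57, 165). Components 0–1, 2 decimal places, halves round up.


R'=125/255≈0.4902, G'=57/255≈0.2235, B'=165/255≈0.6471
K = 1 - max(R',G',B') = 1 - 165/255 = 90/255 = 0.35294… → 0.35
(1-R'-K)/(1-K) simplifies to (max-R)/max with max = 165:
C = (165-125)/165 = 40/165 = 0.24242… → 0.24
M = (165-57)/165 = 108/165 = 0.65454… → 0.65
Y = (165-165)/165 = 0/165 = 0 → 0.00
= CMYK(0.24, 0.65, 0.00, 0.35)


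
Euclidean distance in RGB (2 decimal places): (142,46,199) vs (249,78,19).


d = √[(R₁-R₂)² + (G₁-G₂)² + (B₁-B₂)²]
d = √[(142-249)² + (46-78)² + (199-19)²]
d = √[11449 + 1024 + 32400]
d = √44873
d ≈ 211.83


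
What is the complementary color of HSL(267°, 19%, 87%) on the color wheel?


Complement = opposite side of color wheel = hue + 180°
H' = (267 + 180) mod 360 = 87°
S and L unchanged.
= HSL(87°, 19%, 87%)


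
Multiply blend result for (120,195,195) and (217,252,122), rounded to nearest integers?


Multiply: C = A×B/255, rounded to nearest integer
R: 120×217/255 = 26040/255 ≈ 102.118 → 102
G: 195×252/255 = 49140/255 ≈ 192.706 → 193
B: 195×122/255 = 23790/255 ≈ 93.294 → 93
= RGB(102, 193, 93)


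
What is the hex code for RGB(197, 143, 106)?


R = 197 → C5 (hex)
G = 143 → 8F (hex)
B = 106 → 6A (hex)
Hex = #C58F6A


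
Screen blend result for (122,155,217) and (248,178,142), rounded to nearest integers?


Screen: C = 255 - (255-A)×(255-B)/255, rounded to nearest integer
R: 255 - (255-122)×(255-248)/255 = 255 - 931/255 ≈ 255 - 3.651 = 251.349 → 251
G: 255 - (255-155)×(255-178)/255 = 255 - 7700/255 ≈ 255 - 30.196 = 224.804 → 225
B: 255 - (255-217)×(255-142)/255 = 255 - 4294/255 ≈ 255 - 16.839 = 238.161 → 238
= RGB(251, 225, 238)


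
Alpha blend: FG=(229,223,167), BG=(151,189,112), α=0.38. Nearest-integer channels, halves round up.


C = α×F + (1-α)×B, with 1-α = 0.62
R: 0.38×229 + 0.62×151 = 87.02 + 93.62 = 180.64 → 181
G: 0.38×223 + 0.62×189 = 84.74 + 117.18 = 201.92 → 202
B: 0.38×167 + 0.62×112 = 63.46 + 69.44 = 132.90 → 133
= RGB(181, 202, 133)


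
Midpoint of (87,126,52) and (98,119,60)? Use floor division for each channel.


Midpoint: each channel = ⌊(C₁+C₂)/2⌋
R: ⌊(87+98)/2⌋ = 92
G: ⌊(126+119)/2⌋ = 122
B: ⌊(52+60)/2⌋ = 56
= RGB(92, 122, 56)


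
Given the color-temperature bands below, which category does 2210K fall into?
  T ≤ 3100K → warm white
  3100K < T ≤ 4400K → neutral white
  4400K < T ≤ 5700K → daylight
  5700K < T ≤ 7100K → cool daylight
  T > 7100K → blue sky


Temperature: 2210K
2210K ≤ 3100K → warm white
Classification: warm white


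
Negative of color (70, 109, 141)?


Invert: (255-R, 255-G, 255-B)
R: 255-70 = 185
G: 255-109 = 146
B: 255-141 = 114
= RGB(185, 146, 114)


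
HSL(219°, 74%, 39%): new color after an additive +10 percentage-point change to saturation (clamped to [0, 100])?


Original S = 74%
Adjustment = +10 percentage points
New S = 74 + (10) = 84
Clamp to [0, 100] → 84
= HSL(219°, 84%, 39%)


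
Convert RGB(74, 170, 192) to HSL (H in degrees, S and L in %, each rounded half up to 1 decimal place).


Normalize: R'=74/255≈0.2902, G'=170/255≈0.6667, B'=192/255≈0.7529
Max=192/255, Min=74/255, Δ=Max-Min=118/255
L = (Max+Min)/2 = (192+74)/510 = 266/510 = 0.52156… → L = 52.2%
L > 0.5 → S = Δ/(2-Max-Min) = 118/(510-192-74) = 118/244 = 0.48360… → S = 48.4%
(the 1/255 factors cancel in S and H, so raw channel differences can be used)
Max is B' → H = 60 × ((R-G)/Δ + 4) = 60 × ((74-170)/118 + 4)
  -96/118 + 4 = -0.8135… + 4 = 3.1864…
  H = 60 × 3.1864… = 191.186…° → H = 191.2°
= HSL(191.2°, 48.4%, 52.2%)


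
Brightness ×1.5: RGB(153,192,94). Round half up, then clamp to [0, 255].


Multiply each channel by 1.5, round half up, clamp to [0, 255]
R: 153×1.5 = 229.5 → round → 230
G: 192×1.5 = 288 → clamp → 255
B: 94×1.5 = 141
= RGB(230, 255, 141)


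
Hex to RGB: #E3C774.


E3 → 227 (R)
C7 → 199 (G)
74 → 116 (B)
= RGB(227, 199, 116)


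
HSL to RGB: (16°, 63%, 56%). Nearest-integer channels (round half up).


H=16°, S=0.63, L=0.56
C = (1-|2L-1|)×S = (1-|0.12|)×0.63 = 0.5544
H' = H/60 = 16/60 ≈ 0.2667; X = C×(1-|H' mod 2 - 1|) = 0.14784
m = L - C/2 = 0.56 - 0.2772 = 0.2828
Sector ⌊H'⌋ = 0 → (R',G',B') = (0.5544, 0.14784, 0.0)
RGB = ((R'+m)×255, (G'+m)×255, (B'+m)×255) = (213.486, 109.8132, 72.114)
Round half up → RGB(213, 110, 72)


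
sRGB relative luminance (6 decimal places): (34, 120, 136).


Linearize each channel (sRGB transfer function): c = v/255; c_lin = c/12.92 if c ≤ 0.04045, else ((c+0.055)/1.055)^2.4
  R: 34/255 ≈ 0.133333 > 0.04045 → ((0.133333+0.055)/1.055)^2.4 ≈ 0.015996
  G: 120/255 ≈ 0.470588 > 0.04045 → ((0.470588+0.055)/1.055)^2.4 ≈ 0.187821
  B: 136/255 ≈ 0.533333 > 0.04045 → ((0.533333+0.055)/1.055)^2.4 ≈ 0.246201
R_lin = 0.015996, G_lin = 0.187821, B_lin = 0.246201
L = 0.2126×R + 0.7152×G + 0.0722×B
L = 0.2126×0.015996 + 0.7152×0.187821 + 0.0722×0.246201
L ≈ 0.155506


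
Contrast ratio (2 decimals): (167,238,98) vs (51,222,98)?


Linearize each sRGB channel c=v/255: c/12.92 if c ≤ 0.04045 else ((c+0.055)/1.055)^2.4
L = 0.2126×R_lin + 0.7152×G_lin + 0.0722×B_lin
Color 1 (167,238,98):
  R=167: 167/255≈0.6549 > 0.04045 → ((0.6549+0.055)/1.055)^2.4 ≈ 0.38643
  G=238: 238/255≈0.9333 > 0.04045 → ((0.9333+0.055)/1.055)^2.4 ≈ 0.85499
  B=98: 98/255≈0.3843 > 0.04045 → ((0.3843+0.055)/1.055)^2.4 ≈ 0.12214
  L1 = 0.2126×0.38643 + 0.7152×0.85499 + 0.0722×0.12214 ≈ 0.70246
Color 2 (51,222,98):
  R=51: 51/255≈0.2000 > 0.04045 → ((0.2000+0.055)/1.055)^2.4 ≈ 0.03310
  G=222: 222/255≈0.8706 > 0.04045 → ((0.8706+0.055)/1.055)^2.4 ≈ 0.73046
  B=98: 98/255≈0.3843 > 0.04045 → ((0.3843+0.055)/1.055)^2.4 ≈ 0.12214
  L2 = 0.2126×0.03310 + 0.7152×0.73046 + 0.0722×0.12214 ≈ 0.53828
Lighter = 0.70246, Darker = 0.53828
Ratio = (L_lighter + 0.05) / (L_darker + 0.05)
Ratio = (0.70246 + 0.05) / (0.53828 + 0.05) = 0.75246 / 0.58828 ≈ 1.2791
Ratio ≈ 1.28:1


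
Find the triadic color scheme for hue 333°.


Triadic: equally spaced at 120° intervals
H1 = 333°
H2 = (333 + 120) mod 360 = 93°
H3 = (333 + 240) mod 360 = 213°
Triadic = 333°, 93°, 213°


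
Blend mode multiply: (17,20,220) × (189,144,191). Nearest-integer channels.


Multiply: C = A×B/255, rounded to nearest integer
R: 17×189/255 = 3213/255 ≈ 12.600 → 13
G: 20×144/255 = 2880/255 ≈ 11.294 → 11
B: 220×191/255 = 42020/255 ≈ 164.784 → 165
= RGB(13, 11, 165)


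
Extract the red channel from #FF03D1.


Color: #FF03D1
R = FF = 255
G = 03 = 3
B = D1 = 209
Red = 255


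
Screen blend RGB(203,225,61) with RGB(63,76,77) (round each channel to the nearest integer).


Screen: C = 255 - (255-A)×(255-B)/255, rounded to nearest integer
R: 255 - (255-203)×(255-63)/255 = 255 - 9984/255 ≈ 255 - 39.153 = 215.847 → 216
G: 255 - (255-225)×(255-76)/255 = 255 - 5370/255 ≈ 255 - 21.059 = 233.941 → 234
B: 255 - (255-61)×(255-77)/255 = 255 - 34532/255 ≈ 255 - 135.420 = 119.580 → 120
= RGB(216, 234, 120)


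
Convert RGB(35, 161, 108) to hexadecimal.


R = 35 → 23 (hex)
G = 161 → A1 (hex)
B = 108 → 6C (hex)
Hex = #23A16C


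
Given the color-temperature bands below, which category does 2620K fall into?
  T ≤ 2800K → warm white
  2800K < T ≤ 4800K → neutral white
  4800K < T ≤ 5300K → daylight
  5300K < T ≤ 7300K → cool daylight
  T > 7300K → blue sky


Temperature: 2620K
2620K ≤ 2800K → warm white
Classification: warm white


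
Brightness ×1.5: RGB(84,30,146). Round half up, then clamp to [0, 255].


Multiply each channel by 1.5, round half up, clamp to [0, 255]
R: 84×1.5 = 126
G: 30×1.5 = 45
B: 146×1.5 = 219
= RGB(126, 45, 219)


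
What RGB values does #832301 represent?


83 → 131 (R)
23 → 35 (G)
01 → 1 (B)
= RGB(131, 35, 1)


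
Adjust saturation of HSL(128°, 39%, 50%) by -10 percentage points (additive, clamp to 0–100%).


Original S = 39%
Adjustment = -10 percentage points
New S = 39 + (-10) = 29
Clamp to [0, 100] → 29
= HSL(128°, 29%, 50%)


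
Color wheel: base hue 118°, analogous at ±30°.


Base hue: 118°
Left analog: (118 - 30) mod 360 = 88°
Right analog: (118 + 30) mod 360 = 148°
Analogous hues = 88° and 148°


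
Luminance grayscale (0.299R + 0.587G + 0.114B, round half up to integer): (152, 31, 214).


Gray = 0.299×R + 0.587×G + 0.114×B
Gray = 0.299×152 + 0.587×31 + 0.114×214
Gray = 45.448 + 18.197 + 24.396
Gray = 88.041 → round half up → 88
Gray = 88


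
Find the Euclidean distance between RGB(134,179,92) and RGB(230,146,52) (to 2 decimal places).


d = √[(R₁-R₂)² + (G₁-G₂)² + (B₁-B₂)²]
d = √[(134-230)² + (179-146)² + (92-52)²]
d = √[9216 + 1089 + 1600]
d = √11905
d ≈ 109.11


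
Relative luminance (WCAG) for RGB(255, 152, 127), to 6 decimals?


Linearize each channel (sRGB transfer function): c = v/255; c_lin = c/12.92 if c ≤ 0.04045, else ((c+0.055)/1.055)^2.4
  R: 255/255 ≈ 1.000000 > 0.04045 → ((1.000000+0.055)/1.055)^2.4 ≈ 1.000000
  G: 152/255 ≈ 0.596078 > 0.04045 → ((0.596078+0.055)/1.055)^2.4 ≈ 0.313989
  B: 127/255 ≈ 0.498039 > 0.04045 → ((0.498039+0.055)/1.055)^2.4 ≈ 0.212231
R_lin = 1.000000, G_lin = 0.313989, B_lin = 0.212231
L = 0.2126×R + 0.7152×G + 0.0722×B
L = 0.2126×1.000000 + 0.7152×0.313989 + 0.0722×0.212231
L ≈ 0.452488


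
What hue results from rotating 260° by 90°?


New hue = (H + rotation) mod 360
New hue = (260 + 90) mod 360
= 350 mod 360
= 350°


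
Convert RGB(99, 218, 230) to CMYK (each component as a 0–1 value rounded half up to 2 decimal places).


R'=99/255≈0.3882, G'=218/255≈0.8549, B'=230/255≈0.9020
K = 1 - max(R',G',B') = 1 - 230/255 = 25/255 = 0.09803… → 0.10
(1-R'-K)/(1-K) simplifies to (max-R)/max with max = 230:
C = (230-99)/230 = 131/230 = 0.56956… → 0.57
M = (230-218)/230 = 12/230 = 0.05217… → 0.05
Y = (230-230)/230 = 0/230 = 0 → 0.00
= CMYK(0.57, 0.05, 0.00, 0.10)


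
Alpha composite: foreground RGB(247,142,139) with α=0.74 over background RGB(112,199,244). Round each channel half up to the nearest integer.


C = α×F + (1-α)×B, with 1-α = 0.26
R: 0.74×247 + 0.26×112 = 182.78 + 29.12 = 211.90 → 212
G: 0.74×142 + 0.26×199 = 105.08 + 51.74 = 156.82 → 157
B: 0.74×139 + 0.26×244 = 102.86 + 63.44 = 166.30 → 166
= RGB(212, 157, 166)


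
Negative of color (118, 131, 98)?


Invert: (255-R, 255-G, 255-B)
R: 255-118 = 137
G: 255-131 = 124
B: 255-98 = 157
= RGB(137, 124, 157)


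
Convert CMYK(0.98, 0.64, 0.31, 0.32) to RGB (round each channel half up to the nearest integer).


R = 255 × (1-C) × (1-K) = 255 × 0.02 × 0.68 = 3.468 → 3
G = 255 × (1-M) × (1-K) = 255 × 0.36 × 0.68 = 62.424 → 62
B = 255 × (1-Y) × (1-K) = 255 × 0.69 × 0.68 = 119.646 → 120
= RGB(3, 62, 120)


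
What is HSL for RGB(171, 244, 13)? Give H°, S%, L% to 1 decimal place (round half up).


Normalize: R'=171/255≈0.6706, G'=244/255≈0.9569, B'=13/255≈0.0510
Max=244/255, Min=13/255, Δ=Max-Min=231/255
L = (Max+Min)/2 = (244+13)/510 = 257/510 = 0.50392… → L = 50.4%
L > 0.5 → S = Δ/(2-Max-Min) = 231/(510-244-13) = 231/253 = 0.91304… → S = 91.3%
(the 1/255 factors cancel in S and H, so raw channel differences can be used)
Max is G' → H = 60 × ((B-R)/Δ + 2) = 60 × ((13-171)/231 + 2)
  -158/231 + 2 = -0.6839… + 2 = 1.3160…
  H = 60 × 1.3160… = 78.961…° → H = 79.0°
= HSL(79.0°, 91.3%, 50.4%)


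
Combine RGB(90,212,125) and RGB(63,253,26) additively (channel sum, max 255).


Additive: each channel = min(255, C₁+C₂)
R: 90+63 = 153 → 153
G: 212+253 = 465 → 255
B: 125+26 = 151 → 151
= RGB(153, 255, 151)


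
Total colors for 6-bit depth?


Colors = 2^bits = 2^6
= 64 colors


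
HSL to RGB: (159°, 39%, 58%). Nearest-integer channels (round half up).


H=159°, S=0.39, L=0.58
C = (1-|2L-1|)×S = (1-|0.16|)×0.39 = 0.3276
H' = H/60 = 159/60 ≈ 2.6500; X = C×(1-|H' mod 2 - 1|) = 0.21294
m = L - C/2 = 0.58 - 0.1638 = 0.4162
Sector ⌊H'⌋ = 2 → (R',G',B') = (0.0, 0.3276, 0.21294)
RGB = ((R'+m)×255, (G'+m)×255, (B'+m)×255) = (106.131, 189.669, 160.4307)
Round half up → RGB(106, 190, 160)


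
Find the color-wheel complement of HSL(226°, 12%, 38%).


Complement = opposite side of color wheel = hue + 180°
H' = (226 + 180) mod 360 = 46°
S and L unchanged.
= HSL(46°, 12%, 38%)


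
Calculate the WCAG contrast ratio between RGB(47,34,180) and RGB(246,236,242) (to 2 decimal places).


Linearize each sRGB channel c=v/255: c/12.92 if c ≤ 0.04045 else ((c+0.055)/1.055)^2.4
L = 0.2126×R_lin + 0.7152×G_lin + 0.0722×B_lin
Color 1 (47,34,180):
  R=47: 47/255≈0.1843 > 0.04045 → ((0.1843+0.055)/1.055)^2.4 ≈ 0.02843
  G=34: 34/255≈0.1333 > 0.04045 → ((0.1333+0.055)/1.055)^2.4 ≈ 0.01600
  B=180: 180/255≈0.7059 > 0.04045 → ((0.7059+0.055)/1.055)^2.4 ≈ 0.45641
  L1 = 0.2126×0.02843 + 0.7152×0.01600 + 0.0722×0.45641 ≈ 0.05044
Color 2 (246,236,242):
  R=246: 246/255≈0.9647 > 0.04045 → ((0.9647+0.055)/1.055)^2.4 ≈ 0.92158
  G=236: 236/255≈0.9255 > 0.04045 → ((0.9255+0.055)/1.055)^2.4 ≈ 0.83880
  B=242: 242/255≈0.9490 > 0.04045 → ((0.9490+0.055)/1.055)^2.4 ≈ 0.88792
  L2 = 0.2126×0.92158 + 0.7152×0.83880 + 0.0722×0.88792 ≈ 0.85995
Lighter = 0.85995, Darker = 0.05044
Ratio = (L_lighter + 0.05) / (L_darker + 0.05)
Ratio = (0.85995 + 0.05) / (0.05044 + 0.05) = 0.90995 / 0.10044 ≈ 9.0599
Ratio ≈ 9.06:1


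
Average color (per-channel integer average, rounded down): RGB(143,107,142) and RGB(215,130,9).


Midpoint: each channel = ⌊(C₁+C₂)/2⌋
R: ⌊(143+215)/2⌋ = 179
G: ⌊(107+130)/2⌋ = 118
B: ⌊(142+9)/2⌋ = 75
= RGB(179, 118, 75)


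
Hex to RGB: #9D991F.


9D → 157 (R)
99 → 153 (G)
1F → 31 (B)
= RGB(157, 153, 31)


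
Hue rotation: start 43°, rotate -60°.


New hue = (H + rotation) mod 360
New hue = (43 -60) mod 360
= -17 mod 360
= 343°


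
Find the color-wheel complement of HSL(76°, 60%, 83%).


Complement = opposite side of color wheel = hue + 180°
H' = (76 + 180) mod 360 = 256°
S and L unchanged.
= HSL(256°, 60%, 83%)


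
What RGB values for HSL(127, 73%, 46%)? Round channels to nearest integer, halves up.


H=127°, S=0.73, L=0.46
C = (1-|2L-1|)×S = (1-|-0.08|)×0.73 = 0.6716
H' = H/60 = 127/60 ≈ 2.1167; X = C×(1-|H' mod 2 - 1|) ≈ 0.0784
m = L - C/2 = 0.46 - 0.3358 = 0.1242
Sector ⌊H'⌋ = 2 → (R',G',B') = (0.0, 0.6716, ≈0.0784)
RGB = ((R'+m)×255, (G'+m)×255, (B'+m)×255) = (31.671, 202.929, 51.6511)
Round half up → RGB(32, 203, 52)


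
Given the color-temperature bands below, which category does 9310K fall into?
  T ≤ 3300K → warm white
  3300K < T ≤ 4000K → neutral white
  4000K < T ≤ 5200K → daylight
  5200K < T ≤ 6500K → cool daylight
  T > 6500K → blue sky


Temperature: 9310K
9310K > 6500K → blue sky
Classification: blue sky


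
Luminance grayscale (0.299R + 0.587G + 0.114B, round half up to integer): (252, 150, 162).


Gray = 0.299×R + 0.587×G + 0.114×B
Gray = 0.299×252 + 0.587×150 + 0.114×162
Gray = 75.348 + 88.050 + 18.468
Gray = 181.866 → round half up → 182
Gray = 182


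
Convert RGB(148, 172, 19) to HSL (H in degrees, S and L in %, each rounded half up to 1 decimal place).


Normalize: R'=148/255≈0.5804, G'=172/255≈0.6745, B'=19/255≈0.0745
Max=172/255, Min=19/255, Δ=Max-Min=153/255
L = (Max+Min)/2 = (172+19)/510 = 191/510 = 0.37450… → L = 37.5%
L ≤ 0.5 → S = Δ/(Max+Min) = 153/(172+19) = 153/191 = 0.80104… → S = 80.1%
(the 1/255 factors cancel in S and H, so raw channel differences can be used)
Max is G' → H = 60 × ((B-R)/Δ + 2) = 60 × ((19-148)/153 + 2)
  -129/153 + 2 = -0.8431… + 2 = 1.1568…
  H = 60 × 1.1568… = 69.411…° → H = 69.4°
= HSL(69.4°, 80.1%, 37.5%)


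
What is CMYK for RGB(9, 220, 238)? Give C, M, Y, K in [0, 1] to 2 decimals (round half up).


R'=9/255≈0.0353, G'=220/255≈0.8627, B'=238/255≈0.9333
K = 1 - max(R',G',B') = 1 - 238/255 = 17/255 = 0.06666… → 0.07
(1-R'-K)/(1-K) simplifies to (max-R)/max with max = 238:
C = (238-9)/238 = 229/238 = 0.96218… → 0.96
M = (238-220)/238 = 18/238 = 0.07563… → 0.08
Y = (238-238)/238 = 0/238 = 0 → 0.00
= CMYK(0.96, 0.08, 0.00, 0.07)


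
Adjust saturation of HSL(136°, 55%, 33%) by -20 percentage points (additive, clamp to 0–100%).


Original S = 55%
Adjustment = -20 percentage points
New S = 55 + (-20) = 35
Clamp to [0, 100] → 35
= HSL(136°, 35%, 33%)


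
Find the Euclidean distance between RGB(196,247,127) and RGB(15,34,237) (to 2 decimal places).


d = √[(R₁-R₂)² + (G₁-G₂)² + (B₁-B₂)²]
d = √[(196-15)² + (247-34)² + (127-237)²]
d = √[32761 + 45369 + 12100]
d = √90230
d ≈ 300.38


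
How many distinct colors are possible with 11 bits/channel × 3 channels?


Total bits = 11 bits/channel × 3 channels = 33 bits
Distinct colors = 2^33
= 8,589,934,592 colors


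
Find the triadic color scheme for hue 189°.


Triadic: equally spaced at 120° intervals
H1 = 189°
H2 = (189 + 120) mod 360 = 309°
H3 = (189 + 240) mod 360 = 69°
Triadic = 189°, 309°, 69°


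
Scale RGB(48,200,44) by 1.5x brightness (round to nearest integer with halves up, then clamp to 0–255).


Multiply each channel by 1.5, round half up, clamp to [0, 255]
R: 48×1.5 = 72
G: 200×1.5 = 300 → clamp → 255
B: 44×1.5 = 66
= RGB(72, 255, 66)


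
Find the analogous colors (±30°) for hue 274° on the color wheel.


Base hue: 274°
Left analog: (274 - 30) mod 360 = 244°
Right analog: (274 + 30) mod 360 = 304°
Analogous hues = 244° and 304°


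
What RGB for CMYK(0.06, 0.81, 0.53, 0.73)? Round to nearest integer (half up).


R = 255 × (1-C) × (1-K) = 255 × 0.94 × 0.27 = 64.719 → 65
G = 255 × (1-M) × (1-K) = 255 × 0.19 × 0.27 = 13.0815 → 13
B = 255 × (1-Y) × (1-K) = 255 × 0.47 × 0.27 = 32.3595 → 32
= RGB(65, 13, 32)


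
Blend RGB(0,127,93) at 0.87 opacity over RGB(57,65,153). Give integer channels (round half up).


C = α×F + (1-α)×B, with 1-α = 0.13
R: 0.87×0 + 0.13×57 = 0.00 + 7.41 = 7.41 → 7
G: 0.87×127 + 0.13×65 = 110.49 + 8.45 = 118.94 → 119
B: 0.87×93 + 0.13×153 = 80.91 + 19.89 = 100.80 → 101
= RGB(7, 119, 101)


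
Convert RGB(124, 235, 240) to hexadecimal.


R = 124 → 7C (hex)
G = 235 → EB (hex)
B = 240 → F0 (hex)
Hex = #7CEBF0


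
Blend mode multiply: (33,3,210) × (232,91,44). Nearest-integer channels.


Multiply: C = A×B/255, rounded to nearest integer
R: 33×232/255 = 7656/255 ≈ 30.024 → 30
G: 3×91/255 = 273/255 ≈ 1.071 → 1
B: 210×44/255 = 9240/255 ≈ 36.235 → 36
= RGB(30, 1, 36)


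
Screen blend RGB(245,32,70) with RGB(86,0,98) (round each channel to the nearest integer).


Screen: C = 255 - (255-A)×(255-B)/255, rounded to nearest integer
R: 255 - (255-245)×(255-86)/255 = 255 - 1690/255 ≈ 255 - 6.627 = 248.373 → 248
G: 255 - (255-32)×(255-0)/255 = 255 - 56865/255 ≈ 255 - 223.000 = 32.000 → 32
B: 255 - (255-70)×(255-98)/255 = 255 - 29045/255 ≈ 255 - 113.902 = 141.098 → 141
= RGB(248, 32, 141)


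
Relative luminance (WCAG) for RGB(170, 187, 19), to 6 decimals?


Linearize each channel (sRGB transfer function): c = v/255; c_lin = c/12.92 if c ≤ 0.04045, else ((c+0.055)/1.055)^2.4
  R: 170/255 ≈ 0.666667 > 0.04045 → ((0.666667+0.055)/1.055)^2.4 ≈ 0.401978
  G: 187/255 ≈ 0.733333 > 0.04045 → ((0.733333+0.055)/1.055)^2.4 ≈ 0.496933
  B: 19/255 ≈ 0.074510 > 0.04045 → ((0.074510+0.055)/1.055)^2.4 ≈ 0.006512
R_lin = 0.401978, G_lin = 0.496933, B_lin = 0.006512
L = 0.2126×R + 0.7152×G + 0.0722×B
L = 0.2126×0.401978 + 0.7152×0.496933 + 0.0722×0.006512
L ≈ 0.441337


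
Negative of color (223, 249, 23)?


Invert: (255-R, 255-G, 255-B)
R: 255-223 = 32
G: 255-249 = 6
B: 255-23 = 232
= RGB(32, 6, 232)


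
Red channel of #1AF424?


Color: #1AF424
R = 1A = 26
G = F4 = 244
B = 24 = 36
Red = 26


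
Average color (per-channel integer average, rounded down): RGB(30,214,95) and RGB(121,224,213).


Midpoint: each channel = ⌊(C₁+C₂)/2⌋
R: ⌊(30+121)/2⌋ = 75
G: ⌊(214+224)/2⌋ = 219
B: ⌊(95+213)/2⌋ = 154
= RGB(75, 219, 154)


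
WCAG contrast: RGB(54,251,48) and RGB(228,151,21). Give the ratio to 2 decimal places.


Linearize each sRGB channel c=v/255: c/12.92 if c ≤ 0.04045 else ((c+0.055)/1.055)^2.4
L = 0.2126×R_lin + 0.7152×G_lin + 0.0722×B_lin
Color 1 (54,251,48):
  R=54: 54/255≈0.2118 > 0.04045 → ((0.2118+0.055)/1.055)^2.4 ≈ 0.03689
  G=251: 251/255≈0.9843 > 0.04045 → ((0.9843+0.055)/1.055)^2.4 ≈ 0.96469
  B=48: 48/255≈0.1882 > 0.04045 → ((0.1882+0.055)/1.055)^2.4 ≈ 0.02956
  L1 = 0.2126×0.03689 + 0.7152×0.96469 + 0.0722×0.02956 ≈ 0.69992
Color 2 (228,151,21):
  R=228: 228/255≈0.8941 > 0.04045 → ((0.8941+0.055)/1.055)^2.4 ≈ 0.77582
  G=151: 151/255≈0.5922 > 0.04045 → ((0.5922+0.055)/1.055)^2.4 ≈ 0.30947
  B=21: 21/255≈0.0824 > 0.04045 → ((0.0824+0.055)/1.055)^2.4 ≈ 0.00750
  L2 = 0.2126×0.77582 + 0.7152×0.30947 + 0.0722×0.00750 ≈ 0.38681
Lighter = 0.69992, Darker = 0.38681
Ratio = (L_lighter + 0.05) / (L_darker + 0.05)
Ratio = (0.69992 + 0.05) / (0.38681 + 0.05) = 0.74992 / 0.43681 ≈ 1.7168
Ratio ≈ 1.72:1


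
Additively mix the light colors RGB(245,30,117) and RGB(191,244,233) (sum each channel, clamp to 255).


Additive: each channel = min(255, C₁+C₂)
R: 245+191 = 436 → 255
G: 30+244 = 274 → 255
B: 117+233 = 350 → 255
= RGB(255, 255, 255)


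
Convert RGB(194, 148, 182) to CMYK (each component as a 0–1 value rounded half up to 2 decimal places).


R'=194/255≈0.7608, G'=148/255≈0.5804, B'=182/255≈0.7137
K = 1 - max(R',G',B') = 1 - 194/255 = 61/255 = 0.23921… → 0.24
(1-R'-K)/(1-K) simplifies to (max-R)/max with max = 194:
C = (194-194)/194 = 0/194 = 0 → 0.00
M = (194-148)/194 = 46/194 = 0.23711… → 0.24
Y = (194-182)/194 = 12/194 = 0.06185… → 0.06
= CMYK(0.00, 0.24, 0.06, 0.24)


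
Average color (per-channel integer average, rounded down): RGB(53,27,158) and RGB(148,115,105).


Midpoint: each channel = ⌊(C₁+C₂)/2⌋
R: ⌊(53+148)/2⌋ = 100
G: ⌊(27+115)/2⌋ = 71
B: ⌊(158+105)/2⌋ = 131
= RGB(100, 71, 131)


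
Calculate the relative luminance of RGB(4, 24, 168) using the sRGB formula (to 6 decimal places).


Linearize each channel (sRGB transfer function): c = v/255; c_lin = c/12.92 if c ≤ 0.04045, else ((c+0.055)/1.055)^2.4
  R: 4/255 ≈ 0.015686 ≤ 0.04045 → 0.015686/12.92 ≈ 0.001214
  G: 24/255 ≈ 0.094118 > 0.04045 → ((0.094118+0.055)/1.055)^2.4 ≈ 0.009134
  B: 168/255 ≈ 0.658824 > 0.04045 → ((0.658824+0.055)/1.055)^2.4 ≈ 0.391572
R_lin = 0.001214, G_lin = 0.009134, B_lin = 0.391572
L = 0.2126×R + 0.7152×G + 0.0722×B
L = 0.2126×0.001214 + 0.7152×0.009134 + 0.0722×0.391572
L ≈ 0.035062


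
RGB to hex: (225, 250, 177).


R = 225 → E1 (hex)
G = 250 → FA (hex)
B = 177 → B1 (hex)
Hex = #E1FAB1


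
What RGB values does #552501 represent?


55 → 85 (R)
25 → 37 (G)
01 → 1 (B)
= RGB(85, 37, 1)


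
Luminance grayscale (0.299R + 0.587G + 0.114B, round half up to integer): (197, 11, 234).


Gray = 0.299×R + 0.587×G + 0.114×B
Gray = 0.299×197 + 0.587×11 + 0.114×234
Gray = 58.903 + 6.457 + 26.676
Gray = 92.036 → round half up → 92
Gray = 92


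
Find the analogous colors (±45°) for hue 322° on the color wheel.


Base hue: 322°
Left analog: (322 - 45) mod 360 = 277°
Right analog: (322 + 45) mod 360 = 7°
Analogous hues = 277° and 7°


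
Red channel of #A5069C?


Color: #A5069C
R = A5 = 165
G = 06 = 6
B = 9C = 156
Red = 165


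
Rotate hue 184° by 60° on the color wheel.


New hue = (H + rotation) mod 360
New hue = (184 + 60) mod 360
= 244 mod 360
= 244°


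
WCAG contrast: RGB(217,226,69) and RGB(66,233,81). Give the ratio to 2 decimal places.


Linearize each sRGB channel c=v/255: c/12.92 if c ≤ 0.04045 else ((c+0.055)/1.055)^2.4
L = 0.2126×R_lin + 0.7152×G_lin + 0.0722×B_lin
Color 1 (217,226,69):
  R=217: 217/255≈0.8510 > 0.04045 → ((0.8510+0.055)/1.055)^2.4 ≈ 0.69387
  G=226: 226/255≈0.8863 > 0.04045 → ((0.8863+0.055)/1.055)^2.4 ≈ 0.76052
  B=69: 69/255≈0.2706 > 0.04045 → ((0.2706+0.055)/1.055)^2.4 ≈ 0.05951
  L1 = 0.2126×0.69387 + 0.7152×0.76052 + 0.0722×0.05951 ≈ 0.69574
Color 2 (66,233,81):
  R=66: 66/255≈0.2588 > 0.04045 → ((0.2588+0.055)/1.055)^2.4 ≈ 0.05448
  G=233: 233/255≈0.9137 > 0.04045 → ((0.9137+0.055)/1.055)^2.4 ≈ 0.81485
  B=81: 81/255≈0.3176 > 0.04045 → ((0.3176+0.055)/1.055)^2.4 ≈ 0.08228
  L2 = 0.2126×0.05448 + 0.7152×0.81485 + 0.0722×0.08228 ≈ 0.60030
Lighter = 0.69574, Darker = 0.60030
Ratio = (L_lighter + 0.05) / (L_darker + 0.05)
Ratio = (0.69574 + 0.05) / (0.60030 + 0.05) = 0.74574 / 0.65030 ≈ 1.1468
Ratio ≈ 1.15:1


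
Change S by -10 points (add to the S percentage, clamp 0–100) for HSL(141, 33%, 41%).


Original S = 33%
Adjustment = -10 percentage points
New S = 33 + (-10) = 23
Clamp to [0, 100] → 23
= HSL(141°, 23%, 41%)


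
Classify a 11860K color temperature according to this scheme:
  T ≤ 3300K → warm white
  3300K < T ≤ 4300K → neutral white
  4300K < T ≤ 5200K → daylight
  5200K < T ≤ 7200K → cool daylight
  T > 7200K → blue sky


Temperature: 11860K
11860K > 7200K → blue sky
Classification: blue sky


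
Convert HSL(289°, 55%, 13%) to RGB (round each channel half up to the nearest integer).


H=289°, S=0.55, L=0.13
C = (1-|2L-1|)×S = (1-|-0.74|)×0.55 = 0.143
H' = H/60 = 289/60 ≈ 4.8167; X = C×(1-|H' mod 2 - 1|) ≈ 0.1168
m = L - C/2 = 0.13 - 0.0715 = 0.0585
Sector ⌊H'⌋ = 4 → (R',G',B') = (≈0.1168, 0.0, 0.143)
RGB = ((R'+m)×255, (G'+m)×255, (B'+m)×255) = (44.69725, 14.9175, 51.3825)
Round half up → RGB(45, 15, 51)


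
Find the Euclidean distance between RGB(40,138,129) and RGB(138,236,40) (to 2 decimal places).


d = √[(R₁-R₂)² + (G₁-G₂)² + (B₁-B₂)²]
d = √[(40-138)² + (138-236)² + (129-40)²]
d = √[9604 + 9604 + 7921]
d = √27129
d ≈ 164.71


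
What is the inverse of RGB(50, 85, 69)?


Invert: (255-R, 255-G, 255-B)
R: 255-50 = 205
G: 255-85 = 170
B: 255-69 = 186
= RGB(205, 170, 186)


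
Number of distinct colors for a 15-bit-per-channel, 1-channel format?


Total bits = 15 bits/channel × 1 channels = 15 bits
Distinct colors = 2^15
= 32,768 colors


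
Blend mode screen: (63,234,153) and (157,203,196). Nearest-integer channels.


Screen: C = 255 - (255-A)×(255-B)/255, rounded to nearest integer
R: 255 - (255-63)×(255-157)/255 = 255 - 18816/255 ≈ 255 - 73.788 = 181.212 → 181
G: 255 - (255-234)×(255-203)/255 = 255 - 1092/255 ≈ 255 - 4.282 = 250.718 → 251
B: 255 - (255-153)×(255-196)/255 = 255 - 6018/255 ≈ 255 - 23.600 = 231.400 → 231
= RGB(181, 251, 231)


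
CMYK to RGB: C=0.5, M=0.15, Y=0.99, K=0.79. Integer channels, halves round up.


R = 255 × (1-C) × (1-K) = 255 × 0.50 × 0.21 = 26.775 → 27
G = 255 × (1-M) × (1-K) = 255 × 0.85 × 0.21 = 45.5175 → 46
B = 255 × (1-Y) × (1-K) = 255 × 0.01 × 0.21 = 0.5355 → 1
= RGB(27, 46, 1)


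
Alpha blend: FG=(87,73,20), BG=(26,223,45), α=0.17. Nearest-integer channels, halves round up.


C = α×F + (1-α)×B, with 1-α = 0.83
R: 0.17×87 + 0.83×26 = 14.79 + 21.58 = 36.37 → 36
G: 0.17×73 + 0.83×223 = 12.41 + 185.09 = 197.50 → 198
B: 0.17×20 + 0.83×45 = 3.40 + 37.35 = 40.75 → 41
= RGB(36, 198, 41)


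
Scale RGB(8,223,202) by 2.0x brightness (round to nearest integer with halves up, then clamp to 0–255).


Multiply each channel by 2.0, round half up, clamp to [0, 255]
R: 8×2.0 = 16
G: 223×2.0 = 446 → clamp → 255
B: 202×2.0 = 404 → clamp → 255
= RGB(16, 255, 255)


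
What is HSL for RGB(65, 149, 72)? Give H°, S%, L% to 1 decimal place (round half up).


Normalize: R'=65/255≈0.2549, G'=149/255≈0.5843, B'=72/255≈0.2824
Max=149/255, Min=65/255, Δ=Max-Min=84/255
L = (Max+Min)/2 = (149+65)/510 = 214/510 = 0.41960… → L = 42.0%
L ≤ 0.5 → S = Δ/(Max+Min) = 84/(149+65) = 84/214 = 0.39252… → S = 39.3%
(the 1/255 factors cancel in S and H, so raw channel differences can be used)
Max is G' → H = 60 × ((B-R)/Δ + 2) = 60 × ((72-65)/84 + 2)
  7/84 + 2 = 0.0833… + 2 = 2.0833…
  H = 60 × 2.0833… = 125° → H = 125.0°
= HSL(125.0°, 39.3%, 42.0%)


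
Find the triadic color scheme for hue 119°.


Triadic: equally spaced at 120° intervals
H1 = 119°
H2 = (119 + 120) mod 360 = 239°
H3 = (119 + 240) mod 360 = 359°
Triadic = 119°, 239°, 359°


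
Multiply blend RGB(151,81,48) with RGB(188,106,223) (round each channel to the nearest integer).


Multiply: C = A×B/255, rounded to nearest integer
R: 151×188/255 = 28388/255 ≈ 111.325 → 111
G: 81×106/255 = 8586/255 ≈ 33.671 → 34
B: 48×223/255 = 10704/255 ≈ 41.976 → 42
= RGB(111, 34, 42)


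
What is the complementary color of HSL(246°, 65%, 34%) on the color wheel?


Complement = opposite side of color wheel = hue + 180°
H' = (246 + 180) mod 360 = 66°
S and L unchanged.
= HSL(66°, 65%, 34%)


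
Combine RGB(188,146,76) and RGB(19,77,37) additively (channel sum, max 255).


Additive: each channel = min(255, C₁+C₂)
R: 188+19 = 207 → 207
G: 146+77 = 223 → 223
B: 76+37 = 113 → 113
= RGB(207, 223, 113)


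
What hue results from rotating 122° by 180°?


New hue = (H + rotation) mod 360
New hue = (122 + 180) mod 360
= 302 mod 360
= 302°


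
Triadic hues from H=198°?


Triadic: equally spaced at 120° intervals
H1 = 198°
H2 = (198 + 120) mod 360 = 318°
H3 = (198 + 240) mod 360 = 78°
Triadic = 198°, 318°, 78°


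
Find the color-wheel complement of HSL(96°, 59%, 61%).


Complement = opposite side of color wheel = hue + 180°
H' = (96 + 180) mod 360 = 276°
S and L unchanged.
= HSL(276°, 59%, 61%)


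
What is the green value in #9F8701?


Color: #9F8701
R = 9F = 159
G = 87 = 135
B = 01 = 1
Green = 135


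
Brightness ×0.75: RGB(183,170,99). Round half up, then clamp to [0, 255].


Multiply each channel by 0.75, round half up, clamp to [0, 255]
R: 183×0.75 = 137.25 → round → 137
G: 170×0.75 = 127.5 → round → 128
B: 99×0.75 = 74.25 → round → 74
= RGB(137, 128, 74)


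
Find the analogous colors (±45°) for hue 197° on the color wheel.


Base hue: 197°
Left analog: (197 - 45) mod 360 = 152°
Right analog: (197 + 45) mod 360 = 242°
Analogous hues = 152° and 242°


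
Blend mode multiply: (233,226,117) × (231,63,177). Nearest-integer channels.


Multiply: C = A×B/255, rounded to nearest integer
R: 233×231/255 = 53823/255 ≈ 211.071 → 211
G: 226×63/255 = 14238/255 ≈ 55.835 → 56
B: 117×177/255 = 20709/255 ≈ 81.212 → 81
= RGB(211, 56, 81)


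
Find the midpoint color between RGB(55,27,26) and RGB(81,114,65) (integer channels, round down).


Midpoint: each channel = ⌊(C₁+C₂)/2⌋
R: ⌊(55+81)/2⌋ = 68
G: ⌊(27+114)/2⌋ = 70
B: ⌊(26+65)/2⌋ = 45
= RGB(68, 70, 45)


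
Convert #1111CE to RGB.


11 → 17 (R)
11 → 17 (G)
CE → 206 (B)
= RGB(17, 17, 206)


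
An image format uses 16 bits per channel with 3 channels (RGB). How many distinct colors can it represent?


Total bits = 16 bits/channel × 3 channels = 48 bits
Distinct colors = 2^48
= 281,474,976,710,656 colors


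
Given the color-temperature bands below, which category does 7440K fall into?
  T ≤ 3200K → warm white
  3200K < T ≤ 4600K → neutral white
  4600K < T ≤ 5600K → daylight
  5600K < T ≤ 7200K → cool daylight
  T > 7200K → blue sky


Temperature: 7440K
7440K > 7200K → blue sky
Classification: blue sky


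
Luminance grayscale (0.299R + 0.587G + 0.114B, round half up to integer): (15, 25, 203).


Gray = 0.299×R + 0.587×G + 0.114×B
Gray = 0.299×15 + 0.587×25 + 0.114×203
Gray = 4.485 + 14.675 + 23.142
Gray = 42.302 → round half up → 42
Gray = 42


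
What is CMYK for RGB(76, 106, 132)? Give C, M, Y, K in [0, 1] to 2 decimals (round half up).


R'=76/255≈0.2980, G'=106/255≈0.4157, B'=132/255≈0.5176
K = 1 - max(R',G',B') = 1 - 132/255 = 123/255 = 0.48235… → 0.48
(1-R'-K)/(1-K) simplifies to (max-R)/max with max = 132:
C = (132-76)/132 = 56/132 = 0.42424… → 0.42
M = (132-106)/132 = 26/132 = 0.19696… → 0.20
Y = (132-132)/132 = 0/132 = 0 → 0.00
= CMYK(0.42, 0.20, 0.00, 0.48)


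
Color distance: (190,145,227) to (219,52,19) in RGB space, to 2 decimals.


d = √[(R₁-R₂)² + (G₁-G₂)² + (B₁-B₂)²]
d = √[(190-219)² + (145-52)² + (227-19)²]
d = √[841 + 8649 + 43264]
d = √52754
d ≈ 229.68


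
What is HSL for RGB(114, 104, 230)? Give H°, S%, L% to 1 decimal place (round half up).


Normalize: R'=114/255≈0.4471, G'=104/255≈0.4078, B'=230/255≈0.9020
Max=230/255, Min=104/255, Δ=Max-Min=126/255
L = (Max+Min)/2 = (230+104)/510 = 334/510 = 0.65490… → L = 65.5%
L > 0.5 → S = Δ/(2-Max-Min) = 126/(510-230-104) = 126/176 = 0.71590… → S = 71.6%
(the 1/255 factors cancel in S and H, so raw channel differences can be used)
Max is B' → H = 60 × ((R-G)/Δ + 4) = 60 × ((114-104)/126 + 4)
  10/126 + 4 = 0.0793… + 4 = 4.0793…
  H = 60 × 4.0793… = 244.761…° → H = 244.8°
= HSL(244.8°, 71.6%, 65.5%)


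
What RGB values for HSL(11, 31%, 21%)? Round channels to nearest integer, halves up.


H=11°, S=0.31, L=0.21
C = (1-|2L-1|)×S = (1-|-0.58|)×0.31 = 0.1302
H' = H/60 = 11/60 ≈ 0.1833; X = C×(1-|H' mod 2 - 1|) = 0.02387
m = L - C/2 = 0.21 - 0.0651 = 0.1449
Sector ⌊H'⌋ = 0 → (R',G',B') = (0.1302, 0.02387, 0.0)
RGB = ((R'+m)×255, (G'+m)×255, (B'+m)×255) = (70.1505, 43.03635, 36.9495)
Round half up → RGB(70, 43, 37)


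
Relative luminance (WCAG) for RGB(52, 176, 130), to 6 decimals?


Linearize each channel (sRGB transfer function): c = v/255; c_lin = c/12.92 if c ≤ 0.04045, else ((c+0.055)/1.055)^2.4
  R: 52/255 ≈ 0.203922 > 0.04045 → ((0.203922+0.055)/1.055)^2.4 ≈ 0.034340
  G: 176/255 ≈ 0.690196 > 0.04045 → ((0.690196+0.055)/1.055)^2.4 ≈ 0.434154
  B: 130/255 ≈ 0.509804 > 0.04045 → ((0.509804+0.055)/1.055)^2.4 ≈ 0.223228
R_lin = 0.034340, G_lin = 0.434154, B_lin = 0.223228
L = 0.2126×R + 0.7152×G + 0.0722×B
L = 0.2126×0.034340 + 0.7152×0.434154 + 0.0722×0.223228
L ≈ 0.333924


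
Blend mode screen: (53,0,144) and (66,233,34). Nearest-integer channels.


Screen: C = 255 - (255-A)×(255-B)/255, rounded to nearest integer
R: 255 - (255-53)×(255-66)/255 = 255 - 38178/255 ≈ 255 - 149.718 = 105.282 → 105
G: 255 - (255-0)×(255-233)/255 = 255 - 5610/255 ≈ 255 - 22.000 = 233.000 → 233
B: 255 - (255-144)×(255-34)/255 = 255 - 24531/255 ≈ 255 - 96.200 = 158.800 → 159
= RGB(105, 233, 159)


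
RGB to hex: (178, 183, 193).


R = 178 → B2 (hex)
G = 183 → B7 (hex)
B = 193 → C1 (hex)
Hex = #B2B7C1


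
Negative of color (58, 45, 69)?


Invert: (255-R, 255-G, 255-B)
R: 255-58 = 197
G: 255-45 = 210
B: 255-69 = 186
= RGB(197, 210, 186)


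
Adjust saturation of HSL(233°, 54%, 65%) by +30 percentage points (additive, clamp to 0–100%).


Original S = 54%
Adjustment = +30 percentage points
New S = 54 + (30) = 84
Clamp to [0, 100] → 84
= HSL(233°, 84%, 65%)


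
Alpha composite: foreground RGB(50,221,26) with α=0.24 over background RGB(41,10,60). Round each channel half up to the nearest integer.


C = α×F + (1-α)×B, with 1-α = 0.76
R: 0.24×50 + 0.76×41 = 12.00 + 31.16 = 43.16 → 43
G: 0.24×221 + 0.76×10 = 53.04 + 7.60 = 60.64 → 61
B: 0.24×26 + 0.76×60 = 6.24 + 45.60 = 51.84 → 52
= RGB(43, 61, 52)


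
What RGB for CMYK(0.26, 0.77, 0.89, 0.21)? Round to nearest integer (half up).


R = 255 × (1-C) × (1-K) = 255 × 0.74 × 0.79 = 149.073 → 149
G = 255 × (1-M) × (1-K) = 255 × 0.23 × 0.79 = 46.3335 → 46
B = 255 × (1-Y) × (1-K) = 255 × 0.11 × 0.79 = 22.1595 → 22
= RGB(149, 46, 22)


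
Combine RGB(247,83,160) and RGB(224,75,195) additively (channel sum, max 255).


Additive: each channel = min(255, C₁+C₂)
R: 247+224 = 471 → 255
G: 83+75 = 158 → 158
B: 160+195 = 355 → 255
= RGB(255, 158, 255)


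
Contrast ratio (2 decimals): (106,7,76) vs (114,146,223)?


Linearize each sRGB channel c=v/255: c/12.92 if c ≤ 0.04045 else ((c+0.055)/1.055)^2.4
L = 0.2126×R_lin + 0.7152×G_lin + 0.0722×B_lin
Color 1 (106,7,76):
  R=106: 106/255≈0.4157 > 0.04045 → ((0.4157+0.055)/1.055)^2.4 ≈ 0.14413
  G=7: 7/255≈0.0275 ≤ 0.04045 → 0.0275/12.92 ≈ 0.00212
  B=76: 76/255≈0.2980 > 0.04045 → ((0.2980+0.055)/1.055)^2.4 ≈ 0.07227
  L1 = 0.2126×0.14413 + 0.7152×0.00212 + 0.0722×0.07227 ≈ 0.03738
Color 2 (114,146,223):
  R=114: 114/255≈0.4471 > 0.04045 → ((0.4471+0.055)/1.055)^2.4 ≈ 0.16827
  G=146: 146/255≈0.5725 > 0.04045 → ((0.5725+0.055)/1.055)^2.4 ≈ 0.28744
  B=223: 223/255≈0.8745 > 0.04045 → ((0.8745+0.055)/1.055)^2.4 ≈ 0.73791
  L2 = 0.2126×0.16827 + 0.7152×0.28744 + 0.0722×0.73791 ≈ 0.29463
Lighter = 0.29463, Darker = 0.03738
Ratio = (L_lighter + 0.05) / (L_darker + 0.05)
Ratio = (0.29463 + 0.05) / (0.03738 + 0.05) = 0.34463 / 0.08738 ≈ 3.9441
Ratio ≈ 3.94:1


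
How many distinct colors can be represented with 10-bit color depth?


Colors = 2^bits = 2^10
= 1,024 colors


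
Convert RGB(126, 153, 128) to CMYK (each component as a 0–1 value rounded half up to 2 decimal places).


R'=126/255≈0.4941, G'=153/255≈0.6000, B'=128/255≈0.5020
K = 1 - max(R',G',B') = 1 - 153/255 = 102/255 = 0.4 → 0.40
(1-R'-K)/(1-K) simplifies to (max-R)/max with max = 153:
C = (153-126)/153 = 27/153 = 0.17647… → 0.18
M = (153-153)/153 = 0/153 = 0 → 0.00
Y = (153-128)/153 = 25/153 = 0.16339… → 0.16
= CMYK(0.18, 0.00, 0.16, 0.40)


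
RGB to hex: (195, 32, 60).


R = 195 → C3 (hex)
G = 32 → 20 (hex)
B = 60 → 3C (hex)
Hex = #C3203C


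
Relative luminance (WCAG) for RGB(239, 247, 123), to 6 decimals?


Linearize each channel (sRGB transfer function): c = v/255; c_lin = c/12.92 if c ≤ 0.04045, else ((c+0.055)/1.055)^2.4
  R: 239/255 ≈ 0.937255 > 0.04045 → ((0.937255+0.055)/1.055)^2.4 ≈ 0.863157
  G: 247/255 ≈ 0.968627 > 0.04045 → ((0.968627+0.055)/1.055)^2.4 ≈ 0.930111
  B: 123/255 ≈ 0.482353 > 0.04045 → ((0.482353+0.055)/1.055)^2.4 ≈ 0.198069
R_lin = 0.863157, G_lin = 0.930111, B_lin = 0.198069
L = 0.2126×R + 0.7152×G + 0.0722×B
L = 0.2126×0.863157 + 0.7152×0.930111 + 0.0722×0.198069
L ≈ 0.863023
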